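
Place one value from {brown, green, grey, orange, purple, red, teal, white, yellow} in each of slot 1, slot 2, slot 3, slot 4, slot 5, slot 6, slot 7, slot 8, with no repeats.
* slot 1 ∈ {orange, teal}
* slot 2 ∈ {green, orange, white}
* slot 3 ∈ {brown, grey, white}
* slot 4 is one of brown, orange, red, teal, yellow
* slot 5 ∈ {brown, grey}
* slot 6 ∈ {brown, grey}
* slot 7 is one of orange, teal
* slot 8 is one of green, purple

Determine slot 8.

The 2 variables slot 1 and slot 7 are confined to {orange, teal}, which locks those values in; drop them from slot 2, slot 4.
slot 5 and slot 6 share exactly the 2 values {brown, grey}; by pigeonhole those values go to them, so strike brown, grey from slot 3, slot 4.
slot 3's domain is down to {white}, so slot 3 = white. Eliminate white elsewhere: slot 2.
slot 2 must be green (only option left). Eliminate green elsewhere: slot 8.
So slot 8 = purple.

purple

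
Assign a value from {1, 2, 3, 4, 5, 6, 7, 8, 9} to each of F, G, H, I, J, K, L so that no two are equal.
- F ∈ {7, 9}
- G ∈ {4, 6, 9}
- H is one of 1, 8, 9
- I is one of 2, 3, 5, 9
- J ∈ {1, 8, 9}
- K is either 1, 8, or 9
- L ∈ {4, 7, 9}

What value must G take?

6

H, J, K between them cover only {1, 8, 9} — a naked triple. Remove those values from F, G, I, L.
F must be 7 (only option left). Remove 7 from L.
L has just one choice, so L = 4. Eliminate 4 elsewhere: G.
So G = 6.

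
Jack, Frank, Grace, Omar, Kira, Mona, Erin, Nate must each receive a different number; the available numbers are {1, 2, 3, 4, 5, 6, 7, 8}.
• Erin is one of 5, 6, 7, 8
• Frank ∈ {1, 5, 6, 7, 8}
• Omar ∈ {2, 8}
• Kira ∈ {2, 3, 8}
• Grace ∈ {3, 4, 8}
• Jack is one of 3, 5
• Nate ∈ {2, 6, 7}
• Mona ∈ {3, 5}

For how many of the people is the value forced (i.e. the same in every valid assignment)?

The 8 variables together cover exactly {1, 2, 3, 4, 5, 6, 7, 8} — 8 values for 8 variables — and 1 appears only in Frank's list, so Frank = 1.
Among the 7 still-open variables, 4 fits only Grace (and all 7 values in {2, 3, 4, 5, 6, 7, 8} must be used), so Grace = 4.
The 2 variables Jack and Mona are confined to {3, 5}, which locks those values in; drop them from Kira, Erin.
Omar and Kira between them cover only {2, 8} — a naked pair. Remove those values from Erin, Nate.
Determined: Frank=1, Grace=4. The other people each still have more than one consistent value. That makes 2.

2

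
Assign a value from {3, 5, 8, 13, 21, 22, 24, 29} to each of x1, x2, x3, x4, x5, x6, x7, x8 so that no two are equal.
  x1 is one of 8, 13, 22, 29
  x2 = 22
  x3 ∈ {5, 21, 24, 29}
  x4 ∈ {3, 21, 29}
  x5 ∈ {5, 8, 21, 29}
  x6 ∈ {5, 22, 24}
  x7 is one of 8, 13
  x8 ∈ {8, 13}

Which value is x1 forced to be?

x2 has just one choice, so x2 = 22. Strike 22 from x1, x6.
The 7 still-open variables together cover exactly {3, 5, 8, 13, 21, 24, 29} — 7 values for 7 variables — and 3 appears only in x4's list, so x4 = 3.
x7 and x8 between them cover only {8, 13} — a naked pair. Remove those values from x1, x5.
So x1 = 29.

29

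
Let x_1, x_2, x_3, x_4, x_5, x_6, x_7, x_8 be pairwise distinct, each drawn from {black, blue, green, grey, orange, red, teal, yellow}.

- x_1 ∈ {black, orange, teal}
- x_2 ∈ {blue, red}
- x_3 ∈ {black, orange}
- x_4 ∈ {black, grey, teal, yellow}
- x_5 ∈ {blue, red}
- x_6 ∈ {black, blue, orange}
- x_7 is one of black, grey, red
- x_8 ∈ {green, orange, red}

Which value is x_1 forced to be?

teal

The 8 variables together cover exactly {black, blue, green, grey, orange, red, teal, yellow} — 8 values for 8 variables — and green appears only in x_8's list, so x_8 = green.
The 7 still-open variables draw from only 7 values {black, blue, grey, orange, red, teal, yellow}, so each is used; only x_4 can be yellow, hence x_4 = yellow.
The 6 still-open variables together cover exactly {black, blue, grey, orange, red, teal} — 6 values for 6 variables — and grey appears only in x_7's list, so x_7 = grey.
The 5 still-open variables draw from only 5 values {black, blue, orange, red, teal}, so each is used; only x_1 can be teal, hence x_1 = teal.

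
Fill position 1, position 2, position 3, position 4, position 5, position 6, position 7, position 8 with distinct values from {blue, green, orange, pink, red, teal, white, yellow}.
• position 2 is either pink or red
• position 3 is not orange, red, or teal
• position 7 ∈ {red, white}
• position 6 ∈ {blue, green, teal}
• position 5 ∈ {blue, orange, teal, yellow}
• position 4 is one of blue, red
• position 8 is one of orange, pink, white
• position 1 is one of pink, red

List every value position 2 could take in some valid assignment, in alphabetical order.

position 1 and position 2 share exactly the 2 values {pink, red}; by pigeonhole those values go to them, so strike pink, red from position 3, position 4, position 7, position 8.
That leaves position 4 = blue. Remove blue from position 3, position 5, position 6.
position 7's domain is down to {white}, so position 7 = white. Eliminate white elsewhere: position 3, position 8.
position 8 has just one choice, so position 8 = orange. Remove orange from position 5.
No further eliminations apply; position 2 can still be any of pink, red.

pink, red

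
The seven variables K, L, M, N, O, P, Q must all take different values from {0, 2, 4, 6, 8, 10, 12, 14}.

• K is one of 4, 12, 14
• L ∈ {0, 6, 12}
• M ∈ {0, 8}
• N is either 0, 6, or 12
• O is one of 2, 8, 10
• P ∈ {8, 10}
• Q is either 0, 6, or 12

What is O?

The 3 variables L, N, Q are confined to {0, 6, 12}, which locks those values in; drop them from K, M.
M must be 8 (only option left). Eliminate 8 elsewhere: O, P.
P has just one choice, so P = 10. So O can't be 10.
So O = 2.

2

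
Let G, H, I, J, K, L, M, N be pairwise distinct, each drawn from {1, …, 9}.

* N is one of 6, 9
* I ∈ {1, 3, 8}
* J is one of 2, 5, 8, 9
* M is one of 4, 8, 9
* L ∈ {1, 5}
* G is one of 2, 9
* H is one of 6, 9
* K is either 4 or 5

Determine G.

2

The 8 variables together cover exactly {1, 2, 3, 4, 5, 6, 8, 9} — 8 values for 8 variables — and 3 appears only in I's list, so I = 3.
Among the 7 still-open variables, 1 fits only L (and all 7 values in {1, 2, 4, 5, 6, 8, 9} must be used), so L = 1.
The 2 variables H and N are confined to {6, 9}, which locks those values in; drop them from G, J, M.
So G = 2.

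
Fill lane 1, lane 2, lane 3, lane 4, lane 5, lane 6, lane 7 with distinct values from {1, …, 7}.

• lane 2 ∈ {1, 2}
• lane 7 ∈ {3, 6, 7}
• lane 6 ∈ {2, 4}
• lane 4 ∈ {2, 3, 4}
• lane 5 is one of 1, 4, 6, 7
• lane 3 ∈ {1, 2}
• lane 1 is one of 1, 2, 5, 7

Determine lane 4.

3

The 7 variables together cover exactly {1, 2, 3, 4, 5, 6, 7} — 7 values for 7 variables — and 5 appears only in lane 1's list, so lane 1 = 5.
lane 2 and lane 3 share exactly the 2 values {1, 2}; by pigeonhole those values go to them, so strike 1, 2 from lane 4, lane 5, lane 6.
That leaves lane 6 = 4. Eliminate 4 elsewhere: lane 4, lane 5.
So lane 4 = 3.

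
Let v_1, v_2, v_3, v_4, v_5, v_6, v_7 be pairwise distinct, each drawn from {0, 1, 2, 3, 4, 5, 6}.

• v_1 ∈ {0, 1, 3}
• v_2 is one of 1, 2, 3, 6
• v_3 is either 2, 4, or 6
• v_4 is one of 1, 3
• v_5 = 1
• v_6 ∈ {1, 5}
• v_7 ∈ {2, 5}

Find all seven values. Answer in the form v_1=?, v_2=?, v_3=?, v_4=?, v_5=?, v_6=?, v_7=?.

v_5 has just one choice, so v_5 = 1. Eliminate 1 elsewhere: v_1, v_2, v_4, v_6.
That leaves v_6 = 5. Strike 5 from v_7.
v_7 has just one choice, so v_7 = 2. So v_2, v_3 can't be 2.
v_4 must be 3 (only option left). Eliminate 3 elsewhere: v_1, v_2.
v_1's domain is down to {0}, so v_1 = 0.
That leaves v_2 = 6. Remove 6 from v_3.
v_3 must be 4 (only option left).

v_1=0, v_2=6, v_3=4, v_4=3, v_5=1, v_6=5, v_7=2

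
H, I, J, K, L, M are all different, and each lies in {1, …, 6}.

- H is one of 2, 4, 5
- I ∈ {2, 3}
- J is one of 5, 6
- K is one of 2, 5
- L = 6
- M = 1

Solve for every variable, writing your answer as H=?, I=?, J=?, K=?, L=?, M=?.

L's domain is down to {6}, so L = 6. So J can't be 6.
That leaves M = 1.
J must be 5 (only option left). Remove 5 from H, K.
K must be 2 (only option left). Strike 2 from H, I.
H must be 4 (only option left).
That leaves I = 3.

H=4, I=3, J=5, K=2, L=6, M=1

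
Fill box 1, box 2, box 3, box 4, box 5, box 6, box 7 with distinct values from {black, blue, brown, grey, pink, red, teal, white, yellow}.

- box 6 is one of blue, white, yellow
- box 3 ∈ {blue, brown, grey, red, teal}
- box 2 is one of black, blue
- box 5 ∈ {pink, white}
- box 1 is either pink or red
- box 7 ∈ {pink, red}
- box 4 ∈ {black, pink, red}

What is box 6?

box 1 and box 7 share exactly the 2 values {pink, red}; by pigeonhole those values go to them, so strike pink, red from box 3, box 4, box 5.
box 4 has just one choice, so box 4 = black. Eliminate black elsewhere: box 2.
box 5's domain is down to {white}, so box 5 = white. Eliminate white elsewhere: box 6.
box 2's domain is down to {blue}, so box 2 = blue. Eliminate blue elsewhere: box 3, box 6.
So box 6 = yellow.

yellow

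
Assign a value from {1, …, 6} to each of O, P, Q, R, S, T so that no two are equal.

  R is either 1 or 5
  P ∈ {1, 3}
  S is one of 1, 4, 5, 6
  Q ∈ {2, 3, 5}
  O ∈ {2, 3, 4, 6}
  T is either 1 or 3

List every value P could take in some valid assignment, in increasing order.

1, 3

P and T share exactly the 2 values {1, 3}; by pigeonhole those values go to them, so strike 1, 3 from O, Q, R, S.
R has just one choice, so R = 5. Eliminate 5 elsewhere: Q, S.
That leaves Q = 2. Eliminate 2 elsewhere: O.
No further eliminations apply; P can still be any of 1, 3.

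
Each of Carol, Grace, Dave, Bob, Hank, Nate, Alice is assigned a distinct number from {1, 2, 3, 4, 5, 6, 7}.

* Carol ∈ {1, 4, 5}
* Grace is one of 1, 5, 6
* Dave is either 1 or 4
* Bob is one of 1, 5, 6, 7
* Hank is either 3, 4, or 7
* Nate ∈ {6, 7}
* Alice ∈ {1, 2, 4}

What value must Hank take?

The 7 variables draw from only 7 values {1, 2, 3, 4, 5, 6, 7}, so each is used; only Alice can be 2, hence Alice = 2.
The 6 still-open variables draw from only 6 values {1, 3, 4, 5, 6, 7}, so each is used; only Hank can be 3, hence Hank = 3.

3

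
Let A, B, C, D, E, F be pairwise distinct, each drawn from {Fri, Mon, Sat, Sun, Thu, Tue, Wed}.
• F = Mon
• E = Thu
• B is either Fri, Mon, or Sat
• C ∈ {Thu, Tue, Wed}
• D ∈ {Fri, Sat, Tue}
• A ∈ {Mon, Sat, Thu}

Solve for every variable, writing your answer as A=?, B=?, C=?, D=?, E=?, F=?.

E must be Thu (only option left). Strike Thu from A, C.
F has just one choice, so F = Mon. Strike Mon from A, B.
That leaves A = Sat. Remove Sat from B, D.
B has just one choice, so B = Fri. So D can't be Fri.
That leaves D = Tue. Strike Tue from C.
C has just one choice, so C = Wed.

A=Sat, B=Fri, C=Wed, D=Tue, E=Thu, F=Mon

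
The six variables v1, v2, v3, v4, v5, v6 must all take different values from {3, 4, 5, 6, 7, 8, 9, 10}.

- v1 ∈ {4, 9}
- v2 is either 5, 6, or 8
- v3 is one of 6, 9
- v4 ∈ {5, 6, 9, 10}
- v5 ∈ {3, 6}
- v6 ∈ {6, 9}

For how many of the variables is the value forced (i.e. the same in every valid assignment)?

v3 and v6 between them cover only {6, 9} — a naked pair. Remove those values from v1, v2, v4, v5.
v1's domain is down to {4}, so v1 = 4.
v5's domain is down to {3}, so v5 = 3.
Determined: v1=4, v5=3. The other variables each still have more than one consistent value. That makes 2.

2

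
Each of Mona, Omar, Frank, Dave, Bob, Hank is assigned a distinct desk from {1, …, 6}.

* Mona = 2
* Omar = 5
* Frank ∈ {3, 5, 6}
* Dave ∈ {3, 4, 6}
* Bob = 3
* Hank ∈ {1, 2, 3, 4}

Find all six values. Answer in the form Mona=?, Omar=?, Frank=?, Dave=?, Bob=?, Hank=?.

Mona's domain is down to {2}, so Mona = 2. Remove 2 from Hank.
Omar must be 5 (only option left). So Frank can't be 5.
Bob has just one choice, so Bob = 3. Eliminate 3 elsewhere: Frank, Dave, Hank.
Frank's domain is down to {6}, so Frank = 6. Strike 6 from Dave.
Dave has just one choice, so Dave = 4. So Hank can't be 4.
Hank has just one choice, so Hank = 1.

Mona=2, Omar=5, Frank=6, Dave=4, Bob=3, Hank=1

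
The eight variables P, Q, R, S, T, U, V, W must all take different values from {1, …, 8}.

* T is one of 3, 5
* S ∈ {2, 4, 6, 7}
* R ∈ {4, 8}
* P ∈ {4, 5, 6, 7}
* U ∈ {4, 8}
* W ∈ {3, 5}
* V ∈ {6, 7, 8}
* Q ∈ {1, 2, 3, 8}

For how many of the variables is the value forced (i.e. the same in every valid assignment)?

The 8 variables together cover exactly {1, 2, 3, 4, 5, 6, 7, 8} — 8 values for 8 variables — and 1 appears only in Q's list, so Q = 1.
Among the 7 still-open variables, 2 fits only S (and all 7 values in {2, 3, 4, 5, 6, 7, 8} must be used), so S = 2.
The 2 variables R and U are confined to {4, 8}, which locks those values in; drop them from P, V.
T and W share exactly the 2 values {3, 5}; by pigeonhole those values go to them, so strike 3, 5 from P.
Determined: Q=1, S=2. The other variables each still have more than one consistent value. That makes 2.

2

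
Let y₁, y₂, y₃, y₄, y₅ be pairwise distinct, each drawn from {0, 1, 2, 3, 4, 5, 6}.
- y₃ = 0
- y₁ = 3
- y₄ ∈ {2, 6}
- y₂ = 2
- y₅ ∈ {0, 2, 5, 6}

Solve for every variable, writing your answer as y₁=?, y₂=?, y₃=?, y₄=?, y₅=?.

y₁ has just one choice, so y₁ = 3.
y₂'s domain is down to {2}, so y₂ = 2. Eliminate 2 elsewhere: y₄, y₅.
y₃ has just one choice, so y₃ = 0. So y₅ can't be 0.
That leaves y₄ = 6. Remove 6 from y₅.
That leaves y₅ = 5.

y₁=3, y₂=2, y₃=0, y₄=6, y₅=5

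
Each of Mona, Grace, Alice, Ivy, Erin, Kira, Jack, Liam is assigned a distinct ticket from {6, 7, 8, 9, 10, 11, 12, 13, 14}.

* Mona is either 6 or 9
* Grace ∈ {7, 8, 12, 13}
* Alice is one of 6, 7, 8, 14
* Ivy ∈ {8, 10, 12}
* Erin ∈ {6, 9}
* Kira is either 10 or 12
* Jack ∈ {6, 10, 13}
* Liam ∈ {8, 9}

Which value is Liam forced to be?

The 8 variables together cover exactly {6, 7, 8, 9, 10, 12, 13, 14} — 8 values for 8 variables — and 14 appears only in Alice's list, so Alice = 14.
The 7 still-open variables draw from only 7 values {6, 7, 8, 9, 10, 12, 13}, so each is used; only Grace can be 7, hence Grace = 7.
The 6 still-open variables together cover exactly {6, 8, 9, 10, 12, 13} — 6 values for 6 variables — and 13 appears only in Jack's list, so Jack = 13.
Mona and Erin share exactly the 2 values {6, 9}; by pigeonhole those values go to them, so strike 6, 9 from Liam.
So Liam = 8.

8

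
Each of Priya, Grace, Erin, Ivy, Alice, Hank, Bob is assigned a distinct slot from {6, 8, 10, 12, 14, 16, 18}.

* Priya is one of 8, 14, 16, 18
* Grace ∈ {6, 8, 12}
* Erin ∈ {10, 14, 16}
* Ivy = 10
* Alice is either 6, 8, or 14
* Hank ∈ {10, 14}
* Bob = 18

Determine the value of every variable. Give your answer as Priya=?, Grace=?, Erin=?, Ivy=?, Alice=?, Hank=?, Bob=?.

Ivy's domain is down to {10}, so Ivy = 10. So Erin, Hank can't be 10.
That leaves Hank = 14. Eliminate 14 elsewhere: Priya, Erin, Alice.
Bob must be 18 (only option left). Strike 18 from Priya.
Erin must be 16 (only option left). Eliminate 16 elsewhere: Priya.
Priya's domain is down to {8}, so Priya = 8. Remove 8 from Grace, Alice.
Alice must be 6 (only option left). Eliminate 6 elsewhere: Grace.
That leaves Grace = 12.

Priya=8, Grace=12, Erin=16, Ivy=10, Alice=6, Hank=14, Bob=18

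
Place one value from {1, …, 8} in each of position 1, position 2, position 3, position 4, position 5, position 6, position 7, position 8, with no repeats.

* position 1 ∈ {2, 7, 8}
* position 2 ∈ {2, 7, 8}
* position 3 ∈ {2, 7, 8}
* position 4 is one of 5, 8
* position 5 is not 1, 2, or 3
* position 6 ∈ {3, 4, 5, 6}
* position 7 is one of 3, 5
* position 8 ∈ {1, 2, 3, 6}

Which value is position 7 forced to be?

The 8 variables draw from only 8 values {1, 2, 3, 4, 5, 6, 7, 8}, so each is used; only position 8 can be 1, hence position 8 = 1.
position 1, position 2, position 3 between them cover only {2, 7, 8} — a naked triple. Remove those values from position 4, position 5.
position 4 must be 5 (only option left). Remove 5 from position 5, position 6, position 7.
So position 7 = 3.

3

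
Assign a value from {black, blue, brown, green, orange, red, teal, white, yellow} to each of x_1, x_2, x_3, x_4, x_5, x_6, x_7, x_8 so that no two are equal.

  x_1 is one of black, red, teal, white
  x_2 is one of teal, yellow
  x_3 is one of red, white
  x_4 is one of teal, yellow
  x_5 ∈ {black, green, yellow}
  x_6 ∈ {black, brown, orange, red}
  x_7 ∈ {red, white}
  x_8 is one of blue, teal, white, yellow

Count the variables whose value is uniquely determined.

3

x_2 and x_4 share exactly the 2 values {teal, yellow}; by pigeonhole those values go to them, so strike teal, yellow from x_1, x_5, x_8.
x_3 and x_7 share exactly the 2 values {red, white}; by pigeonhole those values go to them, so strike red, white from x_1, x_6, x_8.
That leaves x_1 = black. Eliminate black elsewhere: x_5, x_6.
x_5 must be green (only option left).
x_8 must be blue (only option left).
Determined: x_1=black, x_5=green, x_8=blue. The other variables each still have more than one consistent value. That makes 3.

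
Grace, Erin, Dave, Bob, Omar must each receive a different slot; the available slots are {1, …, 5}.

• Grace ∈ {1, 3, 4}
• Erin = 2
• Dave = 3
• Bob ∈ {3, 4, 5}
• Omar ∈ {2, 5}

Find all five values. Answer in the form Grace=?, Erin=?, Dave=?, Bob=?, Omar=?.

Erin has just one choice, so Erin = 2. So Omar can't be 2.
Dave must be 3 (only option left). So Grace, Bob can't be 3.
Omar must be 5 (only option left). So Bob can't be 5.
Bob's domain is down to {4}, so Bob = 4. So Grace can't be 4.
Grace has just one choice, so Grace = 1.

Grace=1, Erin=2, Dave=3, Bob=4, Omar=5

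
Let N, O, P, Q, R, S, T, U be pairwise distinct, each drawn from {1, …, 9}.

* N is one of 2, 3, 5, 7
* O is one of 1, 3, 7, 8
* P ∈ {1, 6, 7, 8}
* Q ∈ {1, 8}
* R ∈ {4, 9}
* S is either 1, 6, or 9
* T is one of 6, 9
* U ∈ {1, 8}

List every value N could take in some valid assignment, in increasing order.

Q and U share exactly the 2 values {1, 8}; by pigeonhole those values go to them, so strike 1, 8 from O, P, S.
The 2 variables S and T are confined to {6, 9}, which locks those values in; drop them from P, R.
That leaves P = 7. Eliminate 7 elsewhere: N, O.
That leaves R = 4.
That leaves O = 3. So N can't be 3.
No further eliminations apply; N can still be any of 2, 5.

2, 5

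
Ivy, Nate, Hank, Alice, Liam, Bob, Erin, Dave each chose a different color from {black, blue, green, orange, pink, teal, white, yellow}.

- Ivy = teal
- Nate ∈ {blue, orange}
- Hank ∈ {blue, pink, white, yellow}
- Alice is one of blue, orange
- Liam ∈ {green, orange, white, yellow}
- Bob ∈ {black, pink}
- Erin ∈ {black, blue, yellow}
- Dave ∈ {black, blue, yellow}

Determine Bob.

pink

Ivy's domain is down to {teal}, so Ivy = teal.
The 7 still-open variables draw from only 7 values {black, blue, green, orange, pink, white, yellow}, so each is used; only Liam can be green, hence Liam = green.
The 6 still-open variables draw from only 6 values {black, blue, orange, pink, white, yellow}, so each is used; only Hank can be white, hence Hank = white.
The 5 still-open variables draw from only 5 values {black, blue, orange, pink, yellow}, so each is used; only Bob can be pink, hence Bob = pink.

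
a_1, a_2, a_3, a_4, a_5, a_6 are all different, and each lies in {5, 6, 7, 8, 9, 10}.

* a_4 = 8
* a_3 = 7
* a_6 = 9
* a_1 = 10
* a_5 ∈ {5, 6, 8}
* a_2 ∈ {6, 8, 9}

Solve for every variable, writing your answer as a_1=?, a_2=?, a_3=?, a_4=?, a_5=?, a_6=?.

a_1's domain is down to {10}, so a_1 = 10.
That leaves a_3 = 7.
a_4's domain is down to {8}, so a_4 = 8. So a_2, a_5 can't be 8.
a_6 must be 9 (only option left). Eliminate 9 elsewhere: a_2.
a_2's domain is down to {6}, so a_2 = 6. Remove 6 from a_5.
That leaves a_5 = 5.

a_1=10, a_2=6, a_3=7, a_4=8, a_5=5, a_6=9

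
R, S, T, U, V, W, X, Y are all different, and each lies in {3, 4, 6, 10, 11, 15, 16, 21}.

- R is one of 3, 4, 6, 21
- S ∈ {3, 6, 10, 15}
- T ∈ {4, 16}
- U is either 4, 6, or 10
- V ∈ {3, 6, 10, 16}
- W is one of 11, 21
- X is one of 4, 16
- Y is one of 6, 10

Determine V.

The 8 variables together cover exactly {3, 4, 6, 10, 11, 15, 16, 21} — 8 values for 8 variables — and 11 appears only in W's list, so W = 11.
Among the 7 still-open variables, 15 fits only S (and all 7 values in {3, 4, 6, 10, 15, 16, 21} must be used), so S = 15.
The 6 still-open variables draw from only 6 values {3, 4, 6, 10, 16, 21}, so each is used; only R can be 21, hence R = 21.
Among the 5 still-open variables, 3 fits only V (and all 5 values in {3, 4, 6, 10, 16} must be used), so V = 3.

3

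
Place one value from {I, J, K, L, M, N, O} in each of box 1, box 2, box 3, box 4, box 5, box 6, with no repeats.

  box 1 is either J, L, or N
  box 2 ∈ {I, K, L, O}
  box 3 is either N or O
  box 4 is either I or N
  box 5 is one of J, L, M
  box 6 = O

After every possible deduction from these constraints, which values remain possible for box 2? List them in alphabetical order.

K, L

box 6 has just one choice, so box 6 = O. Remove O from box 2, box 3.
box 3 must be N (only option left). So box 1, box 4 can't be N.
That leaves box 4 = I. Strike I from box 2.
No further eliminations apply; box 2 can still be any of K, L.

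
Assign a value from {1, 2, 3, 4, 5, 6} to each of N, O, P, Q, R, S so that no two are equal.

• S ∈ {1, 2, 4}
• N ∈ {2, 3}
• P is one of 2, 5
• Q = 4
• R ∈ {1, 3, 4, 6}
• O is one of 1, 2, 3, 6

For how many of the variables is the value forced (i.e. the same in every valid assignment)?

Q has just one choice, so Q = 4. Strike 4 from R, S.
Among the 5 still-open variables, 5 fits only P (and all 5 values in {1, 2, 3, 5, 6} must be used), so P = 5.
Determined: P=5, Q=4. The other variables each still have more than one consistent value. That makes 2.

2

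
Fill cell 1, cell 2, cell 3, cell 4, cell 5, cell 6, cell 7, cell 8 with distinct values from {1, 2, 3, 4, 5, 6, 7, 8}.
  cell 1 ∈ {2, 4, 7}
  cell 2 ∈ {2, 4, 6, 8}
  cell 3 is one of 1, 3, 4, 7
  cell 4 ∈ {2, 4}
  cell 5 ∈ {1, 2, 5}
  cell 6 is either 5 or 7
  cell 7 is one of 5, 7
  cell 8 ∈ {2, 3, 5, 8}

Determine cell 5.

The 8 variables together cover exactly {1, 2, 3, 4, 5, 6, 7, 8} — 8 values for 8 variables — and 6 appears only in cell 2's list, so cell 2 = 6.
The 7 still-open variables together cover exactly {1, 2, 3, 4, 5, 7, 8} — 7 values for 7 variables — and 8 appears only in cell 8's list, so cell 8 = 8.
The 6 still-open variables together cover exactly {1, 2, 3, 4, 5, 7} — 6 values for 6 variables — and 3 appears only in cell 3's list, so cell 3 = 3.
Among the 5 still-open variables, 1 fits only cell 5 (and all 5 values in {1, 2, 4, 5, 7} must be used), so cell 5 = 1.

1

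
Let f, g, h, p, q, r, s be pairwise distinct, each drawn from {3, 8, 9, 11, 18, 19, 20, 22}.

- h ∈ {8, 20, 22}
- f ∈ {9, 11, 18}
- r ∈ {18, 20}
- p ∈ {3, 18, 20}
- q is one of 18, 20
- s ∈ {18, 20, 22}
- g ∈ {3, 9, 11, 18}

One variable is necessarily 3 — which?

The 7 variables together cover exactly {3, 8, 9, 11, 18, 20, 22} — 7 values for 7 variables — and 8 appears only in h's list, so h = 8.
Among the 6 still-open variables, 22 fits only s (and all 6 values in {3, 9, 11, 18, 20, 22} must be used), so s = 22.
q and r between them cover only {18, 20} — a naked pair. Remove those values from f, g, p.
So 3 goes to p.

p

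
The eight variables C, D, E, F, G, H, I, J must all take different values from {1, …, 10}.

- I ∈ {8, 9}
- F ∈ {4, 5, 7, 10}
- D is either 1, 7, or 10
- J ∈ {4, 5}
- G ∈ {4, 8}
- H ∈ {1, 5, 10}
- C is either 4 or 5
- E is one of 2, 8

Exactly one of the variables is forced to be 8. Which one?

G

Among the 8 variables, 2 fits only E (and all 8 values in {1, 2, 4, 5, 7, 8, 9, 10} must be used), so E = 2.
The 7 still-open variables draw from only 7 values {1, 4, 5, 7, 8, 9, 10}, so each is used; only I can be 9, hence I = 9.
Among the 6 still-open variables, 8 fits only G (and all 6 values in {1, 4, 5, 7, 8, 10} must be used), so G = 8.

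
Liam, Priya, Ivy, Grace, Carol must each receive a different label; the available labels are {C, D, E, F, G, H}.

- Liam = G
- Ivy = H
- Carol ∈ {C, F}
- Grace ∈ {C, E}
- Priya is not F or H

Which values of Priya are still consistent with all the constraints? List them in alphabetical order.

Liam must be G (only option left). Remove G from Priya.
That leaves Ivy = H.
No further eliminations apply; Priya can still be any of C, D, E.

C, D, E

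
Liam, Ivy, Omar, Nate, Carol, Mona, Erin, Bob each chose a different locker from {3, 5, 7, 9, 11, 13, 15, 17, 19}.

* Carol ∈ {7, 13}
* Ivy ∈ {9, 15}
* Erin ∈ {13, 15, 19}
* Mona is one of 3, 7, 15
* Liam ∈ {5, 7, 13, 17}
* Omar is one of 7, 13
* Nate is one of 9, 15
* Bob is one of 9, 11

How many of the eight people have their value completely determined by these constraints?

Ivy and Nate between them cover only {9, 15} — a naked pair. Remove those values from Mona, Erin, Bob.
Bob's domain is down to {11}, so Bob = 11.
Omar and Carol share exactly the 2 values {7, 13}; by pigeonhole those values go to them, so strike 7, 13 from Liam, Mona, Erin.
Mona's domain is down to {3}, so Mona = 3.
That leaves Erin = 19.
Determined: Mona=3, Erin=19, Bob=11. The other people each still have more than one consistent value. That makes 3.

3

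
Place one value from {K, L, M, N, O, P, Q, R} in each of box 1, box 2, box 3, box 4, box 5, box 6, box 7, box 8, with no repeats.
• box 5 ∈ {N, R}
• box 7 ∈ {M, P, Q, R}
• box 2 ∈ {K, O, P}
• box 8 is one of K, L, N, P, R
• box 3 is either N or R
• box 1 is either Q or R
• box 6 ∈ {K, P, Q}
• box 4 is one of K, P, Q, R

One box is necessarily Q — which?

The 8 variables draw from only 8 values {K, L, M, N, O, P, Q, R}, so each is used; only box 8 can be L, hence box 8 = L.
Among the 7 still-open variables, M fits only box 7 (and all 7 values in {K, M, N, O, P, Q, R} must be used), so box 7 = M.
Among the 6 still-open variables, O fits only box 2 (and all 6 values in {K, N, O, P, Q, R} must be used), so box 2 = O.
box 3 and box 5 share exactly the 2 values {N, R}; by pigeonhole those values go to them, so strike N, R from box 1, box 4.
So Q goes to box 1.

box 1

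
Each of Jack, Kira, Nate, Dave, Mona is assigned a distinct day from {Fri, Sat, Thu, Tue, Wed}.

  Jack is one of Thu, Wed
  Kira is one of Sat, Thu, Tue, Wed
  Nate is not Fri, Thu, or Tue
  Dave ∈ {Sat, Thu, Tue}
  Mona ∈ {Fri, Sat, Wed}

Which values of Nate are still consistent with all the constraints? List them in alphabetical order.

The 5 variables draw from only 5 values {Fri, Sat, Thu, Tue, Wed}, so each is used; only Mona can be Fri, hence Mona = Fri.
No further eliminations apply; Nate can still be any of Sat, Wed.

Sat, Wed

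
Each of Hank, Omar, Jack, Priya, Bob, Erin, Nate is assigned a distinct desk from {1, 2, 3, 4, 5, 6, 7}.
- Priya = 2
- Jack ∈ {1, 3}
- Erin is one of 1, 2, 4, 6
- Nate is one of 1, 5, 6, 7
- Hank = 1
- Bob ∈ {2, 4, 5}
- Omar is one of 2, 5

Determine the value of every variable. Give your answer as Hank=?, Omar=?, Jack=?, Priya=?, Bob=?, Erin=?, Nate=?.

Hank=1, Omar=5, Jack=3, Priya=2, Bob=4, Erin=6, Nate=7

Hank has just one choice, so Hank = 1. So Jack, Erin, Nate can't be 1.
That leaves Jack = 3.
Priya must be 2 (only option left). Remove 2 from Omar, Bob, Erin.
Omar has just one choice, so Omar = 5. Strike 5 from Bob, Nate.
That leaves Bob = 4. So Erin can't be 4.
That leaves Erin = 6. Eliminate 6 elsewhere: Nate.
That leaves Nate = 7.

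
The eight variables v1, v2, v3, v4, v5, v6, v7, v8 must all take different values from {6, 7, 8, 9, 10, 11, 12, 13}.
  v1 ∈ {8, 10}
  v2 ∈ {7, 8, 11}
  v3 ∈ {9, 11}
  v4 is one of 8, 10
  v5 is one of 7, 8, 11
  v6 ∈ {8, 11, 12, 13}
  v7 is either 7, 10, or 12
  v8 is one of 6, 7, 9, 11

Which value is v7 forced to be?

12

Among the 8 variables, 6 fits only v8 (and all 8 values in {6, 7, 8, 9, 10, 11, 12, 13} must be used), so v8 = 6.
The 7 still-open variables together cover exactly {7, 8, 9, 10, 11, 12, 13} — 7 values for 7 variables — and 9 appears only in v3's list, so v3 = 9.
The 6 still-open variables together cover exactly {7, 8, 10, 11, 12, 13} — 6 values for 6 variables — and 13 appears only in v6's list, so v6 = 13.
Among the 5 still-open variables, 12 fits only v7 (and all 5 values in {7, 8, 10, 11, 12} must be used), so v7 = 12.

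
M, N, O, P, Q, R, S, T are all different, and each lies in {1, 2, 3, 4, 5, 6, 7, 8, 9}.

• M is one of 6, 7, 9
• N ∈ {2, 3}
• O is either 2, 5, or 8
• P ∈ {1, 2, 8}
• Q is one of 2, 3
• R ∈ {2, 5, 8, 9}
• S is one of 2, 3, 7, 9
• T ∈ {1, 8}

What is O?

The 8 variables draw from only 8 values {1, 2, 3, 5, 6, 7, 8, 9}, so each is used; only M can be 6, hence M = 6.
Among the 7 still-open variables, 7 fits only S (and all 7 values in {1, 2, 3, 5, 7, 8, 9} must be used), so S = 7.
Among the 6 still-open variables, 9 fits only R (and all 6 values in {1, 2, 3, 5, 8, 9} must be used), so R = 9.
The 5 still-open variables together cover exactly {1, 2, 3, 5, 8} — 5 values for 5 variables — and 5 appears only in O's list, so O = 5.

5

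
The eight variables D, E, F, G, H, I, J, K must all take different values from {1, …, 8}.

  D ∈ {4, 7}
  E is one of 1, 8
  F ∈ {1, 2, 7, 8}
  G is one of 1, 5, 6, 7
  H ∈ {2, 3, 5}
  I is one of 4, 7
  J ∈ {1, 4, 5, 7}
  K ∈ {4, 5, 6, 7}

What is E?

8

The 8 variables together cover exactly {1, 2, 3, 4, 5, 6, 7, 8} — 8 values for 8 variables — and 3 appears only in H's list, so H = 3.
The 7 still-open variables draw from only 7 values {1, 2, 4, 5, 6, 7, 8}, so each is used; only F can be 2, hence F = 2.
Among the 6 still-open variables, 8 fits only E (and all 6 values in {1, 4, 5, 6, 7, 8} must be used), so E = 8.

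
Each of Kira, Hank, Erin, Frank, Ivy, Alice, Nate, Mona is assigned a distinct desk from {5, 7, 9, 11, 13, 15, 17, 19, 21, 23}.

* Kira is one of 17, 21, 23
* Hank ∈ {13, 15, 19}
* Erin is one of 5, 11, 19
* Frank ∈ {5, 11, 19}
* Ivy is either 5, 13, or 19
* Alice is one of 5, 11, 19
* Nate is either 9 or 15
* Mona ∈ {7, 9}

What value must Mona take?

7

Erin, Frank, Alice between them cover only {5, 11, 19} — a naked triple. Remove those values from Hank, Ivy.
Ivy's domain is down to {13}, so Ivy = 13. So Hank can't be 13.
Hank's domain is down to {15}, so Hank = 15. Eliminate 15 elsewhere: Nate.
Nate has just one choice, so Nate = 9. Eliminate 9 elsewhere: Mona.
So Mona = 7.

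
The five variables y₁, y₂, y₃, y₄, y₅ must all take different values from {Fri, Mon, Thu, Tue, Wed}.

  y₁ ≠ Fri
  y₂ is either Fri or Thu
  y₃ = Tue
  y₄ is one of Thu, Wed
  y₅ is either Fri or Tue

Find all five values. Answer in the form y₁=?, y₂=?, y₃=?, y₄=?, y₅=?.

y₁=Mon, y₂=Thu, y₃=Tue, y₄=Wed, y₅=Fri

y₃ must be Tue (only option left). So y₁, y₅ can't be Tue.
y₅'s domain is down to {Fri}, so y₅ = Fri. So y₂ can't be Fri.
That leaves y₂ = Thu. Strike Thu from y₁, y₄.
That leaves y₄ = Wed. Eliminate Wed elsewhere: y₁.
y₁'s domain is down to {Mon}, so y₁ = Mon.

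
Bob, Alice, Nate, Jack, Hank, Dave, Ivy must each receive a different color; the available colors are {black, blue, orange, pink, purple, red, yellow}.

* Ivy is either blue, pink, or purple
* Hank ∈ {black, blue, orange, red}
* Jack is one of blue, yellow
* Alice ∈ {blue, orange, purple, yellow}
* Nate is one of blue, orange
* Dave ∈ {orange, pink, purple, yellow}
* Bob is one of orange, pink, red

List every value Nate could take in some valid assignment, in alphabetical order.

The 7 variables draw from only 7 values {black, blue, orange, pink, purple, red, yellow}, so each is used; only Hank can be black, hence Hank = black.
Among the 6 still-open variables, red fits only Bob (and all 6 values in {blue, orange, pink, purple, red, yellow} must be used), so Bob = red.
No further eliminations apply; Nate can still be any of blue, orange.

blue, orange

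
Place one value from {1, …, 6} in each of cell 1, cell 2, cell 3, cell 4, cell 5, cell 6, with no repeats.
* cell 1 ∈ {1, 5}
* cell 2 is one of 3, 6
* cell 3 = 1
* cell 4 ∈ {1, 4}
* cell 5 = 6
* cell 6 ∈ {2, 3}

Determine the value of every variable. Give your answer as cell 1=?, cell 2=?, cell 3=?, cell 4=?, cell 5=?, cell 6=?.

cell 1=5, cell 2=3, cell 3=1, cell 4=4, cell 5=6, cell 6=2

cell 3's domain is down to {1}, so cell 3 = 1. Remove 1 from cell 1, cell 4.
cell 4's domain is down to {4}, so cell 4 = 4.
cell 5's domain is down to {6}, so cell 5 = 6. Eliminate 6 elsewhere: cell 2.
cell 1 must be 5 (only option left).
cell 2 has just one choice, so cell 2 = 3. So cell 6 can't be 3.
cell 6 has just one choice, so cell 6 = 2.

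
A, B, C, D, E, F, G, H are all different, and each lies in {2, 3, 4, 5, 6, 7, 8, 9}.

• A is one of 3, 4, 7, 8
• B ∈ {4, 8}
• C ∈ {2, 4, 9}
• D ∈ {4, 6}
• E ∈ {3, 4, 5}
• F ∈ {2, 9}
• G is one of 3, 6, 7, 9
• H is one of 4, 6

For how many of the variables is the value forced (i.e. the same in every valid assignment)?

Among the 8 variables, 5 fits only E (and all 8 values in {2, 3, 4, 5, 6, 7, 8, 9} must be used), so E = 5.
D and H between them cover only {4, 6} — a naked pair. Remove those values from A, B, C, G.
B has just one choice, so B = 8. Eliminate 8 elsewhere: A.
C and F between them cover only {2, 9} — a naked pair. Remove those values from G.
Determined: B=8, E=5. The other variables each still have more than one consistent value. That makes 2.

2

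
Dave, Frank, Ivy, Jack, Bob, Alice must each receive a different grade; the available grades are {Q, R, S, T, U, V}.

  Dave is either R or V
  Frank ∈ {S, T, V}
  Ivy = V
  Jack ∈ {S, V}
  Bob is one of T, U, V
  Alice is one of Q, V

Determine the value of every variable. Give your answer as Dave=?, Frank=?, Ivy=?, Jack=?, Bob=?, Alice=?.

Dave=R, Frank=T, Ivy=V, Jack=S, Bob=U, Alice=Q

Ivy must be V (only option left). Remove V from Dave, Frank, Jack, Bob, Alice.
Jack must be S (only option left). Remove S from Frank.
Alice has just one choice, so Alice = Q.
That leaves Dave = R.
Frank must be T (only option left). Strike T from Bob.
Bob's domain is down to {U}, so Bob = U.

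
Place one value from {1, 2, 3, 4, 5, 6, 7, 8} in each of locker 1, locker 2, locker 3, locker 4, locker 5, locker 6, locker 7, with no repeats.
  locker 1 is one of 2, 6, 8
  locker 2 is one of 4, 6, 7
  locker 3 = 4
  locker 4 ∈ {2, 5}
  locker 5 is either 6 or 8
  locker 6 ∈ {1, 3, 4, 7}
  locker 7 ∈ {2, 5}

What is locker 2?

locker 3 has just one choice, so locker 3 = 4. Remove 4 from locker 2, locker 6.
locker 4 and locker 7 share exactly the 2 values {2, 5}; by pigeonhole those values go to them, so strike 2, 5 from locker 1.
The 2 variables locker 1 and locker 5 are confined to {6, 8}, which locks those values in; drop them from locker 2.
So locker 2 = 7.

7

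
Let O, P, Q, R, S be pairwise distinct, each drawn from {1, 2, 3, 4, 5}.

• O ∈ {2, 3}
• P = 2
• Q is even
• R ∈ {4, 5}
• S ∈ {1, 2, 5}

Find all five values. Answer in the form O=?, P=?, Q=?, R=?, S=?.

O=3, P=2, Q=4, R=5, S=1

P's domain is down to {2}, so P = 2. Remove 2 from O, Q, S.
That leaves Q = 4. So R can't be 4.
R's domain is down to {5}, so R = 5. Remove 5 from S.
S must be 1 (only option left).
O must be 3 (only option left).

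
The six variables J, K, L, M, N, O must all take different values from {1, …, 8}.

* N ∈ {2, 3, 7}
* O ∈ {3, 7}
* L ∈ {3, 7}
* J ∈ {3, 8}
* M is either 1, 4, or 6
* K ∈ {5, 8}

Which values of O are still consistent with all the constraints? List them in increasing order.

The 2 variables L and O are confined to {3, 7}, which locks those values in; drop them from J, N.
J's domain is down to {8}, so J = 8. Eliminate 8 elsewhere: K.
That leaves K = 5.
That leaves N = 2.
No further eliminations apply; O can still be any of 3, 7.

3, 7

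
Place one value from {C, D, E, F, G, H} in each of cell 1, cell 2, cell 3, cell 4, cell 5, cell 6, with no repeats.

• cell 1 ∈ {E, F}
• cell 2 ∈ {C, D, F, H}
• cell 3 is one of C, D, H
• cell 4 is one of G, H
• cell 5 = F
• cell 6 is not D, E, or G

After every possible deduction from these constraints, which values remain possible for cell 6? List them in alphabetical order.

C, H

cell 5 must be F (only option left). Eliminate F elsewhere: cell 1, cell 2, cell 6.
cell 1 must be E (only option left).
Among the 4 still-open variables, G fits only cell 4 (and all 4 values in {C, D, G, H} must be used), so cell 4 = G.
No further eliminations apply; cell 6 can still be any of C, H.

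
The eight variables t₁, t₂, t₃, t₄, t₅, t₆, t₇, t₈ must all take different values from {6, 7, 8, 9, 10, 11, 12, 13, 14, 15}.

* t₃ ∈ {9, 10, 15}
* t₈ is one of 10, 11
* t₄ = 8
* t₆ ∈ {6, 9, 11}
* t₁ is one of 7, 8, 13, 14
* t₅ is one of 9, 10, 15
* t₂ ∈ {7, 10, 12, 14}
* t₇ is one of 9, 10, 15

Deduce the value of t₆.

t₄ must be 8 (only option left). Remove 8 from t₁.
t₃, t₅, t₇ share exactly the 3 values {9, 10, 15}; by pigeonhole those values go to them, so strike 9, 10, 15 from t₂, t₆, t₈.
t₈ has just one choice, so t₈ = 11. Remove 11 from t₆.
So t₆ = 6.

6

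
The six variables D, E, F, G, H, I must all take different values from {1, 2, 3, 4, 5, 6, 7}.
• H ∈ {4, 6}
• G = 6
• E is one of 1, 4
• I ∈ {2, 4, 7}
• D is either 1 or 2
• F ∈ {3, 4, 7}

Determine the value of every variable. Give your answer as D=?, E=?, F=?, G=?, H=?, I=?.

G's domain is down to {6}, so G = 6. Eliminate 6 elsewhere: H.
H must be 4 (only option left). Strike 4 from E, F, I.
E must be 1 (only option left). Eliminate 1 elsewhere: D.
That leaves D = 2. Remove 2 from I.
I has just one choice, so I = 7. Remove 7 from F.
F has just one choice, so F = 3.

D=2, E=1, F=3, G=6, H=4, I=7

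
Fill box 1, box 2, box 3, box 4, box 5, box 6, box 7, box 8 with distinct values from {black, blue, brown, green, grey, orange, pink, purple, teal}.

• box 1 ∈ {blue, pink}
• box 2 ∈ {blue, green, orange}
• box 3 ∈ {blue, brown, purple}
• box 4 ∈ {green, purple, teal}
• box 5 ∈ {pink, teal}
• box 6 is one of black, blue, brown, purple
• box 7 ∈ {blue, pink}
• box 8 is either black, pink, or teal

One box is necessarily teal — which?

box 5

Among the 8 variables, orange fits only box 2 (and all 8 values in {black, blue, brown, green, orange, pink, purple, teal} must be used), so box 2 = orange.
The 7 still-open variables draw from only 7 values {black, blue, brown, green, pink, purple, teal}, so each is used; only box 4 can be green, hence box 4 = green.
box 1 and box 7 share exactly the 2 values {blue, pink}; by pigeonhole those values go to them, so strike blue, pink from box 3, box 5, box 6, box 8.
So teal goes to box 5.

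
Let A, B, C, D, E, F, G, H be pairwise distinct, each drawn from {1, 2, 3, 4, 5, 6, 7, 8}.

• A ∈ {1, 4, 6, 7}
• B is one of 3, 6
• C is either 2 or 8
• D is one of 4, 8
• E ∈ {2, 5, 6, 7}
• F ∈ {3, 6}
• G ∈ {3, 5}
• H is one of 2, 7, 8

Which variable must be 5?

G

The 8 variables draw from only 8 values {1, 2, 3, 4, 5, 6, 7, 8}, so each is used; only A can be 1, hence A = 1.
Among the 7 still-open variables, 4 fits only D (and all 7 values in {2, 3, 4, 5, 6, 7, 8} must be used), so D = 4.
The 2 variables B and F are confined to {3, 6}, which locks those values in; drop them from E, G.
So 5 goes to G.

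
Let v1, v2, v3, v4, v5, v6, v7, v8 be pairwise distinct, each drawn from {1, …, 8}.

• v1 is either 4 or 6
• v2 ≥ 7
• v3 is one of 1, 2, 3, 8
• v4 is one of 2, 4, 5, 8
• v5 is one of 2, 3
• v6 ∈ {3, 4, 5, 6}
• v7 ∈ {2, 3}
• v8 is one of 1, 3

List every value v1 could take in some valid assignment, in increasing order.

4, 6

Among the 8 variables, 7 fits only v2 (and all 8 values in {1, 2, 3, 4, 5, 6, 7, 8} must be used), so v2 = 7.
v5 and v7 share exactly the 2 values {2, 3}; by pigeonhole those values go to them, so strike 2, 3 from v3, v4, v6, v8.
That leaves v8 = 1. Eliminate 1 elsewhere: v3.
That leaves v3 = 8. Eliminate 8 elsewhere: v4.
No further eliminations apply; v1 can still be any of 4, 6.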